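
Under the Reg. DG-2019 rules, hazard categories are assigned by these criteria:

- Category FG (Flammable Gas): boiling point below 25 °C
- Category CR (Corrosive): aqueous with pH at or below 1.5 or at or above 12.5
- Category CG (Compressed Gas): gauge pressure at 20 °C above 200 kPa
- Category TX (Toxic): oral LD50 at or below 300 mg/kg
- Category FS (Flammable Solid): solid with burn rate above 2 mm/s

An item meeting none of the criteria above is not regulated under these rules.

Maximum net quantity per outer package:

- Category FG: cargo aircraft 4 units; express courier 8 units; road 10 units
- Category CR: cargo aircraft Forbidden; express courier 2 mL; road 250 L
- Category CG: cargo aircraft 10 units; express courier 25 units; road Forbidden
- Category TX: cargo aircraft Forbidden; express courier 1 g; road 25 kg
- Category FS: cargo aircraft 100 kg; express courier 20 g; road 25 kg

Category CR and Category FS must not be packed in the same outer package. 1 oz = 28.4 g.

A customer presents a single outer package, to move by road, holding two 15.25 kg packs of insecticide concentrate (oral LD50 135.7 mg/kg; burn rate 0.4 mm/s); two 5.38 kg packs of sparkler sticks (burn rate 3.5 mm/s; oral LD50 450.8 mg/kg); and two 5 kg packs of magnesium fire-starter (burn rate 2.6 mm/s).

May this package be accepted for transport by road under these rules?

With oral LD50 135.7 mg/kg (≤ 300 mg/kg), the insecticide concentrate falls in Category TX.
Burn rate 3.5 mm/s meets the Category FS criterion (Flammable Solid), so the sparkler sticks are Category FS.
Burn rate 2.6 mm/s meets the Category FS criterion (Flammable Solid), so the magnesium fire-starter is Category FS.
Total Category FS: (two 5.38 kg packs = 10.76 kg) + (two 5 kg packs = 10 kg) = 20.76 kg.
20.76 kg ≤ 25 kg (road limit, Category FS) — within limit.
Category TX quantity: two 15.25 kg packs = 30.5 kg.
30.5 kg > 25 kg (road limit, Category TX) — over the limit.
The segregation rule (Category CR with Category FS) does not apply to Category FS with Category TX.

No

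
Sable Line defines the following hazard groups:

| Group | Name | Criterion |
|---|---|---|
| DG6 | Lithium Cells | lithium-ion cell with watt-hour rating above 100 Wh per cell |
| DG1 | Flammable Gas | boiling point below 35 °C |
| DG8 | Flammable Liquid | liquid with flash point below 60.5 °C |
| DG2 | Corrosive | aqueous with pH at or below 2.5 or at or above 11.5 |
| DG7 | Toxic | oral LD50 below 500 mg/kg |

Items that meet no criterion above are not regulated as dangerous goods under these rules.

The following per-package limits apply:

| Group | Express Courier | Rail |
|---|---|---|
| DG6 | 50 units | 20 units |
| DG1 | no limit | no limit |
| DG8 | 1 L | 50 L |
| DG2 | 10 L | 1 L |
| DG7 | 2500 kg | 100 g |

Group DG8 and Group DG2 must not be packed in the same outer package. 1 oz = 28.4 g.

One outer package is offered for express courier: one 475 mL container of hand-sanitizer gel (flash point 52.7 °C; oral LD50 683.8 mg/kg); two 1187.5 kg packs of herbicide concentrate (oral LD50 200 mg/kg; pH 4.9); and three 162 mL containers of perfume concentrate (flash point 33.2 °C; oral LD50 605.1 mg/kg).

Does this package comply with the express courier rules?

Flash point 52.7 °C meets the Group DG8 criterion (Flammable Liquid), so the hand-sanitizer gel is Group DG8.
Herbicide concentrate: oral LD50 200 mg/kg < 500 mg/kg → Group DG7 (Toxic).
With flash point 33.2 °C (< 60.5 °C), the perfume concentrate falls in Group DG8.
Group DG8 net quantity: 475 mL + (three 162 mL containers = 486 mL) = 961 mL.
That is within the Group DG8 express courier limit of 1 L.
Group DG7 quantity: two 1187.5 kg packs = 2375 kg.
That is within the Group DG7 express courier limit of 2500 kg.
The segregation rule (Group DG8 with Group DG2) does not apply to Group DG8 with Group DG7.
Every hazard group is within its express courier limit and no segregation rule is violated.

Yes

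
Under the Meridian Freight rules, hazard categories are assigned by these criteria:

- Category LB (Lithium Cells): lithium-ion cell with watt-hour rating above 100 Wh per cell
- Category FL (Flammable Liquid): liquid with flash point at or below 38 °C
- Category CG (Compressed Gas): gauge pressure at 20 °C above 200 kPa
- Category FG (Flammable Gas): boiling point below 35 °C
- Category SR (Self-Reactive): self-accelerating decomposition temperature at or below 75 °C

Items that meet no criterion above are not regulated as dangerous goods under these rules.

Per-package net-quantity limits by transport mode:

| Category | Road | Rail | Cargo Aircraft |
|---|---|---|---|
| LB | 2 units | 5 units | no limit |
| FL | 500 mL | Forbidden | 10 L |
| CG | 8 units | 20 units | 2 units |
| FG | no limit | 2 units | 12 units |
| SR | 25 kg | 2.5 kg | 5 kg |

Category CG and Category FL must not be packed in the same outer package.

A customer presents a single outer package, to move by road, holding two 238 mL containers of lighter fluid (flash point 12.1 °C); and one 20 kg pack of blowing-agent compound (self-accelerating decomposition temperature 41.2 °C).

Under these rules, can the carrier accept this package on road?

Yes

Flash point 12.1 °C meets the Category FL criterion (Flammable Liquid), so the lighter fluid is Category FL.
With self-accelerating decomposition temperature 41.2 °C (≤ 75 °C), the blowing-agent compound falls in Category SR.
Category FL quantity: two 238 mL containers = 476 mL.
476 mL ≤ 500 mL (road limit, Category FL) — within limit.
Category SR quantity: 20 kg.
20 kg is within the road limit of 25 kg for Category SR.
The segregation rule (Category CG with Category FL) does not apply to Category FL with Category SR.
Every hazard category is within its road limit and no segregation rule is violated.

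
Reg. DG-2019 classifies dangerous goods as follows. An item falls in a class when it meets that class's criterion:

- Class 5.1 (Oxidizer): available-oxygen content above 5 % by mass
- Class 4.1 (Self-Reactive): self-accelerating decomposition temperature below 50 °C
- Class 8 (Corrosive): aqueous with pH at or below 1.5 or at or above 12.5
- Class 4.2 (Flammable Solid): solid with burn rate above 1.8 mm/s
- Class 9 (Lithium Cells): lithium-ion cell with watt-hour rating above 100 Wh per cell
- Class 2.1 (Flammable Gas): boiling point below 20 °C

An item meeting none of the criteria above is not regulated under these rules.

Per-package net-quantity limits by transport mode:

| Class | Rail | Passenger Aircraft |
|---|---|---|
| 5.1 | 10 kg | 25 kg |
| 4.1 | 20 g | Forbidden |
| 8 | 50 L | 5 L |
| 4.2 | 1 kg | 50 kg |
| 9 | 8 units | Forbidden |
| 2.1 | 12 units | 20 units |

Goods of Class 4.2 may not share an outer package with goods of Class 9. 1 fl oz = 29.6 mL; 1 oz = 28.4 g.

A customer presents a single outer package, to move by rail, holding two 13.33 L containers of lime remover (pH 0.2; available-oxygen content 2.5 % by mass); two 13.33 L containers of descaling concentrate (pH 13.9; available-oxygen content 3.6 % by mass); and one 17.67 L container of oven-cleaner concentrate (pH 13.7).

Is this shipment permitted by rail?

With pH 0.2 (≤ 1.5), the lime remover falls in Class 8.
Descaling concentrate: pH 13.9 ≥ 12.5 → Class 8 (Corrosive).
pH 13.7 meets the Class 8 criterion (Corrosive), so the oven-cleaner concentrate is Class 8.
Class 8 net quantity: (two 13.33 L containers = 26.66 L) + (two 13.33 L containers = 26.66 L) + 17.67 L = 70.99 L.
70.99 L exceeds the rail limit of 50 L for Class 8.

No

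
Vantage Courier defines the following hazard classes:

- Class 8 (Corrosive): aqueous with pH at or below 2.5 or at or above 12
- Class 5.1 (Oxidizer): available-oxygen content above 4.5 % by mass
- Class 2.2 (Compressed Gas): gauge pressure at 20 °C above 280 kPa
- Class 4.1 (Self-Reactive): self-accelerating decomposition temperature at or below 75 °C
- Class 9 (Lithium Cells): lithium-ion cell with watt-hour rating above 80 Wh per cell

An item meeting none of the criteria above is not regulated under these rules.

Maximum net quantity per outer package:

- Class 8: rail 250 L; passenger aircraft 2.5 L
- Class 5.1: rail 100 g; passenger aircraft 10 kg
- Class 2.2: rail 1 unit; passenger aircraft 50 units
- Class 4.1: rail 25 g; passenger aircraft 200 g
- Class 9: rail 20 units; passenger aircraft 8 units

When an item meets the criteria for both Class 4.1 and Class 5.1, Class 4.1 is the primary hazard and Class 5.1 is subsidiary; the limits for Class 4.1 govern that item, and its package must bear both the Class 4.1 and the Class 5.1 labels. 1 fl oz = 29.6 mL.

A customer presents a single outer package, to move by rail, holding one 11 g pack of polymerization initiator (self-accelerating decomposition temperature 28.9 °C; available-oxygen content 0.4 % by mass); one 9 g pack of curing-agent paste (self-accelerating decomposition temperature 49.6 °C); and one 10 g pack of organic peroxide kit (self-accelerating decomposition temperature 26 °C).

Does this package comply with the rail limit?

Polymerization initiator: self-accelerating decomposition temperature 28.9 °C ≤ 75 °C → Class 4.1 (Self-Reactive).
With self-accelerating decomposition temperature 49.6 °C (≤ 75 °C), the curing-agent paste falls in Class 4.1.
With self-accelerating decomposition temperature 26 °C (≤ 75 °C), the organic peroxide kit falls in Class 4.1.
Total Class 4.1: 11 g + 9 g + 10 g = 30 g.
30 g > 25 g (rail limit, Class 4.1) — over the limit.

No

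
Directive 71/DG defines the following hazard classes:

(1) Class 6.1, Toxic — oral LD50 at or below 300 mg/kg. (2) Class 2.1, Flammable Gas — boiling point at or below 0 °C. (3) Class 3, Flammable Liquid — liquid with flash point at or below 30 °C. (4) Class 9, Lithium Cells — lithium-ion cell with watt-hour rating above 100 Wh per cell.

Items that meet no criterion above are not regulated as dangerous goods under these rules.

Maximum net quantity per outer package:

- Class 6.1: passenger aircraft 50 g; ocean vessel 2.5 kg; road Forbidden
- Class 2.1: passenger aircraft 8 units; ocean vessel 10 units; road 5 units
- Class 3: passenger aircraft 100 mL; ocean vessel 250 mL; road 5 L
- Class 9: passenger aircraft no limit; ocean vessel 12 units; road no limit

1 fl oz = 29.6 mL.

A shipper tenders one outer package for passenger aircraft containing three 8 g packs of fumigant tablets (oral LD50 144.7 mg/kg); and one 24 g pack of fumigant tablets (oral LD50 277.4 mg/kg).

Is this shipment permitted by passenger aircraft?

Oral LD50 144.7 mg/kg meets the Class 6.1 criterion (Toxic), so the fumigant tablets are Class 6.1.
With oral LD50 277.4 mg/kg (≤ 300 mg/kg), the fumigant tablets fall in Class 6.1.
Class 6.1 net quantity: (three 8 g packs = 24 g) + 24 g = 48 g.
That is within the Class 6.1 passenger aircraft limit of 50 g.

Yes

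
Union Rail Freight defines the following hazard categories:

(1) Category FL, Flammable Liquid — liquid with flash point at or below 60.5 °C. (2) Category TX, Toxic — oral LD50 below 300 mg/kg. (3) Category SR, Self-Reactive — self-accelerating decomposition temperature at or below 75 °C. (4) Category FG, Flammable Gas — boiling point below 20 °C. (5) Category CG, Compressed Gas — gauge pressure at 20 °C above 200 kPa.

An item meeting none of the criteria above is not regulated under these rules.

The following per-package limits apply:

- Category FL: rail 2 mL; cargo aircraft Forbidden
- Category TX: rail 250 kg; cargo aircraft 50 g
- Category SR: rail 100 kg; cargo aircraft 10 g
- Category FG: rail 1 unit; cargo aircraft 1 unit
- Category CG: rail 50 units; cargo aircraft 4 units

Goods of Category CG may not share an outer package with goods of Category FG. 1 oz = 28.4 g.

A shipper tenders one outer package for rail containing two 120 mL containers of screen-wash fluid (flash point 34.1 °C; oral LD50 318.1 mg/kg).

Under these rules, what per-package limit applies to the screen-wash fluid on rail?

2 mL

The screen-wash fluid has flash point 34.1 °C, which is ≤ 60.5 °C, so it is Category FL (Flammable Liquid).
The rail limit for Category FL is 2 mL.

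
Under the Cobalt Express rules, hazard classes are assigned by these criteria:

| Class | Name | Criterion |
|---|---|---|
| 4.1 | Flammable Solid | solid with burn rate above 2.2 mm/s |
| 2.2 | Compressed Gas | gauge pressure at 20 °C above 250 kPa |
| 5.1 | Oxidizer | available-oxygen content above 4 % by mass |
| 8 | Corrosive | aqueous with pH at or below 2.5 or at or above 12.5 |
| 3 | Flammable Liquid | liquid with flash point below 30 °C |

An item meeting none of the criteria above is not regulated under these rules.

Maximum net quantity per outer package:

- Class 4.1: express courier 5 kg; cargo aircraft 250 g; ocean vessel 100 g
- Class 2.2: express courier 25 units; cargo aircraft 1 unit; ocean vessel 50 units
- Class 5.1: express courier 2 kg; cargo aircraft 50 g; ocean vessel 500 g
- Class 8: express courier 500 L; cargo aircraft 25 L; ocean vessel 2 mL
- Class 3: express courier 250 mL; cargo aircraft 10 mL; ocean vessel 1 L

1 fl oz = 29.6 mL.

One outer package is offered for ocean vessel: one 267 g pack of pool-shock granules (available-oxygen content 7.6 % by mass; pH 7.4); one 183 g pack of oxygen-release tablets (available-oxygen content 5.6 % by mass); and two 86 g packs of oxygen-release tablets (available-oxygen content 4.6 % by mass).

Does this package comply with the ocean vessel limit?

No

Pool-shock granules: available-oxygen content 7.6 % by mass > 4 % by mass → Class 5.1 (Oxidizer).
The oxygen-release tablets have available-oxygen content 5.6 % by mass, which is > 4 % by mass, so they are Class 5.1 (Oxidizer).
With available-oxygen content 4.6 % by mass (> 4 % by mass), the oxygen-release tablets fall in Class 5.1.
Total Class 5.1: 267 g + 183 g + (two 86 g packs = 172 g) = 622 g.
622 g > 500 g (ocean vessel limit, Class 5.1) — over the limit.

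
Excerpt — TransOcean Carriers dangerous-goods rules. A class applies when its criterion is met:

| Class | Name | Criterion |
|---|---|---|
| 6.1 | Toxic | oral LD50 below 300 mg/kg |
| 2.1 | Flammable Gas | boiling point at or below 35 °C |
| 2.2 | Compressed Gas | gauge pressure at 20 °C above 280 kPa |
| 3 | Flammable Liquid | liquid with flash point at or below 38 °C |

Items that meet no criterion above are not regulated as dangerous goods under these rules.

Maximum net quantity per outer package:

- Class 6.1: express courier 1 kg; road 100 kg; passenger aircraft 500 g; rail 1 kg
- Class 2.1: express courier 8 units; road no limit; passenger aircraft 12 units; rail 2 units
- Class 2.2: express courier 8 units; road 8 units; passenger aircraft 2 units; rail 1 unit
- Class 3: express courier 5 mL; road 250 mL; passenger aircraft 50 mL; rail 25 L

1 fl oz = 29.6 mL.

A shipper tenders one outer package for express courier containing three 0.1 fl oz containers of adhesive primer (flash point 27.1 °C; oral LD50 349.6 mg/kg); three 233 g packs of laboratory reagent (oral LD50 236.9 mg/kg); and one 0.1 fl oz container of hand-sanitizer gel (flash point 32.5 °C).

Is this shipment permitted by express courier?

Flash point 27.1 °C meets the Class 3 criterion (Flammable Liquid), so the adhesive primer is Class 3.
The laboratory reagent has oral LD50 236.9 mg/kg, which is < 300 mg/kg, so it is Class 6.1 (Toxic).
Flash point 32.5 °C meets the Class 3 criterion (Flammable Liquid), so the hand-sanitizer gel is Class 3.
Total Class 3: (three 0.1 fl oz containers = 8.88 mL) + (one 0.1 fl oz container = 2.96 mL) = 11.84 mL.
That exceeds the Class 3 express courier limit of 5 mL.
Class 6.1 quantity: three 233 g packs = 699 g.
That is within the Class 6.1 express courier limit of 1 kg.

No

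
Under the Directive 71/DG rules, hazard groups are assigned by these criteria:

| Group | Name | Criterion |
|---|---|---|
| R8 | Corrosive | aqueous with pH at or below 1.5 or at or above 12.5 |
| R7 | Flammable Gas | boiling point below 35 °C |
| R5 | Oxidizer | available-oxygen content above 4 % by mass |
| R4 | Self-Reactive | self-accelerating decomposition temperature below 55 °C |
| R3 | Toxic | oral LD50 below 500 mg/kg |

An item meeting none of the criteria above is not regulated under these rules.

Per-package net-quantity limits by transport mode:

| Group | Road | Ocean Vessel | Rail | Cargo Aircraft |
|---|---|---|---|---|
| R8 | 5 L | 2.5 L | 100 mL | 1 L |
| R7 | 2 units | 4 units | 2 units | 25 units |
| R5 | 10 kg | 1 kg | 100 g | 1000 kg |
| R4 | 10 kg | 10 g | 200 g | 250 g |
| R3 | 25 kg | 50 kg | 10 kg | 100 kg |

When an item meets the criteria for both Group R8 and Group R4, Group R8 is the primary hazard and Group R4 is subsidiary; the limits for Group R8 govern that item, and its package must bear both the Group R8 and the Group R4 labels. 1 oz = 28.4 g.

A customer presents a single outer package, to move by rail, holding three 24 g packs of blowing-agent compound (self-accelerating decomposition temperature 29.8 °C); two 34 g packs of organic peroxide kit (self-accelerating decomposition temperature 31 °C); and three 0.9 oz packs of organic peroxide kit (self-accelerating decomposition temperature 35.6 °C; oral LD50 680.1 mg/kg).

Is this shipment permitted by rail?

No

With self-accelerating decomposition temperature 29.8 °C (< 55 °C), the blowing-agent compound falls in Group R4.
The organic peroxide kit has self-accelerating decomposition temperature 31 °C, which is < 55 °C, so it is Group R4 (Self-Reactive).
Self-accelerating decomposition temperature 35.6 °C meets the Group R4 criterion (Self-Reactive), so the organic peroxide kit is Group R4.
Total Group R4: (three 24 g packs = 72 g) + (two 34 g packs = 68 g) + (three 0.9 oz packs = 76.68 g) = 216.68 g.
216.68 g > 200 g (rail limit, Group R4) — over the limit.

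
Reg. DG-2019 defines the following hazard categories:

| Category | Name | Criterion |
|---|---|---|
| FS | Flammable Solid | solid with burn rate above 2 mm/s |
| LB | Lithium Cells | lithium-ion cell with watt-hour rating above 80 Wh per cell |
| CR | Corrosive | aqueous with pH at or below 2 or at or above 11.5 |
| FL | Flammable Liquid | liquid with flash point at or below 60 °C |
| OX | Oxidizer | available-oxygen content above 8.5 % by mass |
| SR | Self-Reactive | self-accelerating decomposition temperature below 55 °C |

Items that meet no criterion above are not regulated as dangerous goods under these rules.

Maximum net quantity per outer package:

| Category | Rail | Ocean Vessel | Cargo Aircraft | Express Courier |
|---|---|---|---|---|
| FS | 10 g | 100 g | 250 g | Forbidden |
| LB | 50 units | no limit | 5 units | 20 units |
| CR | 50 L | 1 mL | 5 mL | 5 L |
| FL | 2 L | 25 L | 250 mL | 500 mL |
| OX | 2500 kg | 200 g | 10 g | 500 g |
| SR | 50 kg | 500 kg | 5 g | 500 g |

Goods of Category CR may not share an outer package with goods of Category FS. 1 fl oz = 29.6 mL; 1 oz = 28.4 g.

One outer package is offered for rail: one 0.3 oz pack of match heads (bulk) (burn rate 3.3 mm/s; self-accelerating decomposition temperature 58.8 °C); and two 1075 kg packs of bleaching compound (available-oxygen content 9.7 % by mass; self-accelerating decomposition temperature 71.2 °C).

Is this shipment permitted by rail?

Yes

The match heads (bulk) have burn rate 3.3 mm/s, which is > 2 mm/s, so they are Category FS (Flammable Solid).
Bleaching compound: available-oxygen content 9.7 % by mass > 8.5 % by mass → Category OX (Oxidizer).
Category OX quantity: two 1075 kg packs = 2150 kg.
2150 kg ≤ 2500 kg (rail limit, Category OX) — within limit.
Category FS quantity: one 0.3 oz pack = 8.52 g.
8.52 g is within the rail limit of 10 g for Category FS.
The segregation rule (Category CR with Category FS) does not apply to Category OX with Category FS.
Every hazard category is within its rail limit and no segregation rule is violated.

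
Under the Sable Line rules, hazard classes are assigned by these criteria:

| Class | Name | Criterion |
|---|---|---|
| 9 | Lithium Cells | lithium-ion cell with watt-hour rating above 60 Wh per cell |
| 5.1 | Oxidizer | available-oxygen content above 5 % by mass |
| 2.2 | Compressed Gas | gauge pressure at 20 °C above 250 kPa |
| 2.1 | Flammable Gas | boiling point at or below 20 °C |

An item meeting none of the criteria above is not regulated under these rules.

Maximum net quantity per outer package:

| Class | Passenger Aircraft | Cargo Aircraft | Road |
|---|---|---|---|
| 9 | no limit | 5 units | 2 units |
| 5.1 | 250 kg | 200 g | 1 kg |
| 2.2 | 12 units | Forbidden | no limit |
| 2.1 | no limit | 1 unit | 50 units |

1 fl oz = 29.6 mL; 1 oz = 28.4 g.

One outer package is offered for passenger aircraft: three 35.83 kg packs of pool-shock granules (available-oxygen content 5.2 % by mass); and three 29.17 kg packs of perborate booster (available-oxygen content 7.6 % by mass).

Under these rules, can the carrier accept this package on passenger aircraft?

Yes

With available-oxygen content 5.2 % by mass (> 5 % by mass), the pool-shock granules fall in Class 5.1.
Available-oxygen content 7.6 % by mass meets the Class 5.1 criterion (Oxidizer), so the perborate booster is Class 5.1.
Class 5.1 net quantity: (three 35.83 kg packs = 107.49 kg) + (three 29.17 kg packs = 87.51 kg) = 195 kg.
195 kg ≤ 250 kg (passenger aircraft limit, Class 5.1) — within limit.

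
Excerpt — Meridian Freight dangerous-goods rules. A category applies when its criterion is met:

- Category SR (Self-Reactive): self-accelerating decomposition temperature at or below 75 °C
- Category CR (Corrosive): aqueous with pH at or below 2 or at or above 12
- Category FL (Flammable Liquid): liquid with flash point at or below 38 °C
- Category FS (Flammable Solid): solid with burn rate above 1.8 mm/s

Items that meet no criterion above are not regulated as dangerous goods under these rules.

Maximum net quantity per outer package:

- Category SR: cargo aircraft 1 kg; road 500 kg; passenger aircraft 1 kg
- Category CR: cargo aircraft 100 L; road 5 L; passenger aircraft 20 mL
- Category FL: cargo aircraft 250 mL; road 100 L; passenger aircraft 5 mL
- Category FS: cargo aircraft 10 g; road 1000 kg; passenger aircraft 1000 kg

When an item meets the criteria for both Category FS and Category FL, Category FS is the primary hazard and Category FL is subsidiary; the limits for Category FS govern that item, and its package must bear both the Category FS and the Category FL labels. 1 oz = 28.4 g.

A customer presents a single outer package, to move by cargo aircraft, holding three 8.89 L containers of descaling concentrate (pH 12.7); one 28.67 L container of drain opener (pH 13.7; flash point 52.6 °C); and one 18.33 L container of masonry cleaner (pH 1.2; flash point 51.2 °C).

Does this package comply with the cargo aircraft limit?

pH 12.7 meets the Category CR criterion (Corrosive), so the descaling concentrate is Category CR.
With pH 13.7 (≥ 12), the drain opener falls in Category CR.
pH 1.2 meets the Category CR criterion (Corrosive), so the masonry cleaner is Category CR.
Category CR net quantity: (three 8.89 L containers = 26.67 L) + 28.67 L + 18.33 L = 73.67 L.
That is within the Category CR cargo aircraft limit of 100 L.

Yes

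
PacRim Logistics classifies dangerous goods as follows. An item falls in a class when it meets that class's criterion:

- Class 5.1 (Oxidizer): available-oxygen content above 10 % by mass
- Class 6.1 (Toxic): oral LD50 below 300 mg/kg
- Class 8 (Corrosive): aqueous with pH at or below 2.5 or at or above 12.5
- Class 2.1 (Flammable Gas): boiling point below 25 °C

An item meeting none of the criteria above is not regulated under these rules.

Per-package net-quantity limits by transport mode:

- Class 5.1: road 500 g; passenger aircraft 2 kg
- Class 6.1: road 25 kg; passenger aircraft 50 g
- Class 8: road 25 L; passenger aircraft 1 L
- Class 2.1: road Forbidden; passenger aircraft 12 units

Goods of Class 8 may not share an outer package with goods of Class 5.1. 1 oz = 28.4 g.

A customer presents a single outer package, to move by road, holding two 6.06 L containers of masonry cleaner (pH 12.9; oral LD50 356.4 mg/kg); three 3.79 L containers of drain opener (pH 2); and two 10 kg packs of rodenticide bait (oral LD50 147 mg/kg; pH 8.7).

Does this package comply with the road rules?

Yes

The masonry cleaner has pH 12.9, which is ≥ 12.5, so it is Class 8 (Corrosive).
The drain opener has pH 2, which is ≤ 2.5, so it is Class 8 (Corrosive).
With oral LD50 147 mg/kg (< 300 mg/kg), the rodenticide bait falls in Class 6.1.
Total Class 8: (two 6.06 L containers = 12.12 L) + (three 3.79 L containers = 11.37 L) = 23.49 L.
23.49 L ≤ 25 L (road limit, Class 8) — within limit.
Class 6.1 quantity: two 10 kg packs = 20 kg.
20 kg is within the road limit of 25 kg for Class 6.1.
The segregation rule (Class 8 with Class 5.1) does not apply to Class 8 with Class 6.1.
Every hazard class is within its road limit and no segregation rule is violated.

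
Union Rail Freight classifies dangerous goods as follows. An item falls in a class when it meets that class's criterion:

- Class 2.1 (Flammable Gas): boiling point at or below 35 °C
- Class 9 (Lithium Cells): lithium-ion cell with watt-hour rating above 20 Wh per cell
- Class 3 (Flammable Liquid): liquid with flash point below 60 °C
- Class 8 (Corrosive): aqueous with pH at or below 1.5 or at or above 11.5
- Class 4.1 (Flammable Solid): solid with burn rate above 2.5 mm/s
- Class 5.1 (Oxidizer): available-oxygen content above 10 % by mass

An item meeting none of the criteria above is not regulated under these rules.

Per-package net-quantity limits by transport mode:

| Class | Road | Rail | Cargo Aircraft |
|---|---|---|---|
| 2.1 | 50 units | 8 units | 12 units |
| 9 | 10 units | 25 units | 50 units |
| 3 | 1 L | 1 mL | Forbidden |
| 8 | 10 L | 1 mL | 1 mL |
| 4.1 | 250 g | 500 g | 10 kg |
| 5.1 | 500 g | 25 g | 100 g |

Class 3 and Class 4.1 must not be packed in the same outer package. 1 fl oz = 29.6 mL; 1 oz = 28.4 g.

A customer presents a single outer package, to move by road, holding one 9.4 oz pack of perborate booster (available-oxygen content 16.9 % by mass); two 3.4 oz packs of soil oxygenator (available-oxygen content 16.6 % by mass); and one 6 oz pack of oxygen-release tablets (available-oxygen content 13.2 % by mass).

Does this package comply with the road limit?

No

With available-oxygen content 16.9 % by mass (> 10 % by mass), the perborate booster falls in Class 5.1.
The soil oxygenator has available-oxygen content 16.6 % by mass, which is > 10 % by mass, so it is Class 5.1 (Oxidizer).
With available-oxygen content 13.2 % by mass (> 10 % by mass), the oxygen-release tablets fall in Class 5.1.
Class 5.1 net quantity: (one 9.4 oz pack = 266.96 g) + (two 3.4 oz packs = 193.12 g) + (one 6 oz pack = 170.4 g) = 630.48 g.
630.48 g exceeds the road limit of 500 g for Class 5.1.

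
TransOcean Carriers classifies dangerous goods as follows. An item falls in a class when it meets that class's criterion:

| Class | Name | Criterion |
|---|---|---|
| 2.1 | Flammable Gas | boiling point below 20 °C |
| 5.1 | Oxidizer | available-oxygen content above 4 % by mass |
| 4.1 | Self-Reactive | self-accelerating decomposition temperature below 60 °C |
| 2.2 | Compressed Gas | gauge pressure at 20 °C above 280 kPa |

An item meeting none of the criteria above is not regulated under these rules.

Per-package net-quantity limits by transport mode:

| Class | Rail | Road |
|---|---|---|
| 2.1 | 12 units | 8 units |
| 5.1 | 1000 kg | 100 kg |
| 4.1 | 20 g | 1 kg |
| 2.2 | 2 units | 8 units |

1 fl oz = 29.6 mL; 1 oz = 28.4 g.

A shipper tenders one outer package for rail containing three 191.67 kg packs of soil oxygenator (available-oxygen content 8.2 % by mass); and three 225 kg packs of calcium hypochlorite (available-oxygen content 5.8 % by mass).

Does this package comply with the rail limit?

No

The soil oxygenator has available-oxygen content 8.2 % by mass, which is > 4 % by mass, so it is Class 5.1 (Oxidizer).
The calcium hypochlorite has available-oxygen content 5.8 % by mass, which is > 4 % by mass, so it is Class 5.1 (Oxidizer).
Total Class 5.1: (three 191.67 kg packs = 575.01 kg) + (three 225 kg packs = 675 kg) = 1250.01 kg.
1250.01 kg > 1000 kg (rail limit, Class 5.1) — over the limit.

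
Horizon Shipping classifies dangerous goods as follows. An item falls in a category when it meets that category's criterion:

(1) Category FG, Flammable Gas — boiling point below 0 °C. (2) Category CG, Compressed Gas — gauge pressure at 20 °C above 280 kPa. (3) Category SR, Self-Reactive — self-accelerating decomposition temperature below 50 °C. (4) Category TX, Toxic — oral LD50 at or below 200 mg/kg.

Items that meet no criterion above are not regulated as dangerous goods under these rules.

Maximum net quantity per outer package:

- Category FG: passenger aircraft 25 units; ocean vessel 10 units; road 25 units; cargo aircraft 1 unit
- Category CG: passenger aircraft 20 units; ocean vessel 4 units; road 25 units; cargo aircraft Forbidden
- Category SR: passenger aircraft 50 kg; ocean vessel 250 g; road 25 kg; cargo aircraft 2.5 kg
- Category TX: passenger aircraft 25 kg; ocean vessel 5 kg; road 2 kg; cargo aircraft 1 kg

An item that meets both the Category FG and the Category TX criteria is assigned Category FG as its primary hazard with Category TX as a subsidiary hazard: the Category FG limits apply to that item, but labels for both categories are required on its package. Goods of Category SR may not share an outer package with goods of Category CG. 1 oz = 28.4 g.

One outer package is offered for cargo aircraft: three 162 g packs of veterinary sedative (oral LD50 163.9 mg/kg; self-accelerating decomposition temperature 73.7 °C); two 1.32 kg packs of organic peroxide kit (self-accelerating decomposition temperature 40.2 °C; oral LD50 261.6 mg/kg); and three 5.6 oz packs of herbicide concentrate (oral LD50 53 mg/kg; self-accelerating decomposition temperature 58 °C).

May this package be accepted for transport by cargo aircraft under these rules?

No

Veterinary sedative: oral LD50 163.9 mg/kg ≤ 200 mg/kg → Category TX (Toxic).
Organic peroxide kit: self-accelerating decomposition temperature 40.2 °C < 50 °C → Category SR (Self-Reactive).
With oral LD50 53 mg/kg (≤ 200 mg/kg), the herbicide concentrate falls in Category TX.
Total Category TX: (three 162 g packs = 486 g) + (three 5.6 oz packs = 477.12 g) = 963.12 g.
That is within the Category TX cargo aircraft limit of 1 kg.
Category SR quantity: two 1.32 kg packs = 2.64 kg.
2.64 kg > 2.5 kg (cargo aircraft limit, Category SR) — over the limit.
The segregation rule (Category SR with Category CG) does not apply to Category TX with Category SR.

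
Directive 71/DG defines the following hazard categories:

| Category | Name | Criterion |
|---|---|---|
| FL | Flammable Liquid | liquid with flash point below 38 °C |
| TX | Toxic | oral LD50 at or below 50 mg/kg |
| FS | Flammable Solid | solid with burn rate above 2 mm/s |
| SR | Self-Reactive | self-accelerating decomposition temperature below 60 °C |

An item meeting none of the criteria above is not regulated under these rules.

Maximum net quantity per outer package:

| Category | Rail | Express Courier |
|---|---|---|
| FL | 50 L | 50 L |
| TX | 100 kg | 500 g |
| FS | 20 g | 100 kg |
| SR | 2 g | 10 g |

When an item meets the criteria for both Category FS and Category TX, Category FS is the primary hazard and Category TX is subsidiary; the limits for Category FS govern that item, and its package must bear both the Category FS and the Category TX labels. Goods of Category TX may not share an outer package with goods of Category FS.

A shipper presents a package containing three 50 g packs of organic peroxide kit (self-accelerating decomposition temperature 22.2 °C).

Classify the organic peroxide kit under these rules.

Category SR

With self-accelerating decomposition temperature 22.2 °C (< 60 °C), the organic peroxide kit falls in Category SR.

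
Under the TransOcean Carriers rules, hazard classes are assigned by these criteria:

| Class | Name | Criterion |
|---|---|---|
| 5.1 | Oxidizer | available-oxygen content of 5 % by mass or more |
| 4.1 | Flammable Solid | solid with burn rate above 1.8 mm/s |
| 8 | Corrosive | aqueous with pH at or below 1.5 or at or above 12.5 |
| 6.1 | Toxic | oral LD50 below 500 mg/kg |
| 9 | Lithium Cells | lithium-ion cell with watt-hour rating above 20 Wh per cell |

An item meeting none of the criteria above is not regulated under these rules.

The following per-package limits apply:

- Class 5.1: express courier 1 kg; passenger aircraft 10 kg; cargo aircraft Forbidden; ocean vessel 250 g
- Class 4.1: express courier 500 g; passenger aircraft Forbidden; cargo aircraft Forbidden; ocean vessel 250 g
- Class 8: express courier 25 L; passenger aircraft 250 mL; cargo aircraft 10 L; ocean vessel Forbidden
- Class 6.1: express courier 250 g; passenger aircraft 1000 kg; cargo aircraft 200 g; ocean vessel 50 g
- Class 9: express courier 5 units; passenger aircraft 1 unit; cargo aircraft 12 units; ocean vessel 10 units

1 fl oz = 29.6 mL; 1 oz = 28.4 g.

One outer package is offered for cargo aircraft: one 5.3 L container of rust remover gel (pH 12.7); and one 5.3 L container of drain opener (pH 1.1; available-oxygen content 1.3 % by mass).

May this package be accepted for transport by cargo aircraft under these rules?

The rust remover gel has pH 12.7, which is ≥ 12.5, so it is Class 8 (Corrosive).
With pH 1.1 (≤ 1.5), the drain opener falls in Class 8.
Class 8 net quantity: 5.3 L + 5.3 L = 10.6 L.
10.6 L > 10 L (cargo aircraft limit, Class 8) — over the limit.

No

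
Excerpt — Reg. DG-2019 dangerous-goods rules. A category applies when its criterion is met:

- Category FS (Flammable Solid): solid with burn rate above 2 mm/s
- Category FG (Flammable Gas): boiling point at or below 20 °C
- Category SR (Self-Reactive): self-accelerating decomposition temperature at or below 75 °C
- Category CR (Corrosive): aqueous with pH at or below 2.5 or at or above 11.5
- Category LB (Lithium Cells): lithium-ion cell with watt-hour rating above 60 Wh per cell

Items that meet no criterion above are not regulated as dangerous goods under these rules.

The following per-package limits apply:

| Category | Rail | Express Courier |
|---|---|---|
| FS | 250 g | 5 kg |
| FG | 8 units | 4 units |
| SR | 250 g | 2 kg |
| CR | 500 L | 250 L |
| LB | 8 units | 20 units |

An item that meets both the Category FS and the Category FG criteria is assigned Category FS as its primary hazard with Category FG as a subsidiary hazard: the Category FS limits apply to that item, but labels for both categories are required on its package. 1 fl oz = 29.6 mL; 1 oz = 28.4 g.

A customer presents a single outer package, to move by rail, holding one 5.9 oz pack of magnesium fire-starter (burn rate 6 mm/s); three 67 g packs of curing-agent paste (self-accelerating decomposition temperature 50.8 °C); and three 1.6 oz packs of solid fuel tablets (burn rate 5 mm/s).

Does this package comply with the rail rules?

Magnesium fire-starter: burn rate 6 mm/s > 2 mm/s → Category FS (Flammable Solid).
Curing-agent paste: self-accelerating decomposition temperature 50.8 °C ≤ 75 °C → Category SR (Self-Reactive).
The solid fuel tablets have burn rate 5 mm/s, which is > 2 mm/s, so they are Category FS (Flammable Solid).
Category FS net quantity: (one 5.9 oz pack = 167.56 g) + (three 1.6 oz packs = 136.32 g) = 303.88 g.
That exceeds the Category FS rail limit of 250 g.
Category SR quantity: three 67 g packs = 201 g.
201 g is within the rail limit of 250 g for Category SR.

No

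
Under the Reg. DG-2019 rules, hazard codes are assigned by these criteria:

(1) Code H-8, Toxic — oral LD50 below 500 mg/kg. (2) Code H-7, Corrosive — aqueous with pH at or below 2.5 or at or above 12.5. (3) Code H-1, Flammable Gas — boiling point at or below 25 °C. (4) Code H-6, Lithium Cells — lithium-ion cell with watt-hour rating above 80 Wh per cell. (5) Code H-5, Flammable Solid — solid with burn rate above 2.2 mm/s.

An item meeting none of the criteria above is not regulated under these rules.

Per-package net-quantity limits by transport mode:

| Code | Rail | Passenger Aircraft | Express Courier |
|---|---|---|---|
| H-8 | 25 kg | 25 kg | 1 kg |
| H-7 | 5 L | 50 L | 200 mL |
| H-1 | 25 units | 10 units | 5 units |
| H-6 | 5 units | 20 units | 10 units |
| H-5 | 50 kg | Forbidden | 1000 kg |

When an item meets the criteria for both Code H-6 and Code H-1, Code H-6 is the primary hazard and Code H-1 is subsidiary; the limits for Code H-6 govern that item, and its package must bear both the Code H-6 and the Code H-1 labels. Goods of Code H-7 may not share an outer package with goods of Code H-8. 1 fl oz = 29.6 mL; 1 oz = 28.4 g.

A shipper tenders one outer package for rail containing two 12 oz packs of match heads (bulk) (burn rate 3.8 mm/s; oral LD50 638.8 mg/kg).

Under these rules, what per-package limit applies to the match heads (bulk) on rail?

The match heads (bulk) have burn rate 3.8 mm/s, which is > 2.2 mm/s, so they are Code H-5 (Flammable Solid).
The rail limit for Code H-5 is 50 kg.

50 kg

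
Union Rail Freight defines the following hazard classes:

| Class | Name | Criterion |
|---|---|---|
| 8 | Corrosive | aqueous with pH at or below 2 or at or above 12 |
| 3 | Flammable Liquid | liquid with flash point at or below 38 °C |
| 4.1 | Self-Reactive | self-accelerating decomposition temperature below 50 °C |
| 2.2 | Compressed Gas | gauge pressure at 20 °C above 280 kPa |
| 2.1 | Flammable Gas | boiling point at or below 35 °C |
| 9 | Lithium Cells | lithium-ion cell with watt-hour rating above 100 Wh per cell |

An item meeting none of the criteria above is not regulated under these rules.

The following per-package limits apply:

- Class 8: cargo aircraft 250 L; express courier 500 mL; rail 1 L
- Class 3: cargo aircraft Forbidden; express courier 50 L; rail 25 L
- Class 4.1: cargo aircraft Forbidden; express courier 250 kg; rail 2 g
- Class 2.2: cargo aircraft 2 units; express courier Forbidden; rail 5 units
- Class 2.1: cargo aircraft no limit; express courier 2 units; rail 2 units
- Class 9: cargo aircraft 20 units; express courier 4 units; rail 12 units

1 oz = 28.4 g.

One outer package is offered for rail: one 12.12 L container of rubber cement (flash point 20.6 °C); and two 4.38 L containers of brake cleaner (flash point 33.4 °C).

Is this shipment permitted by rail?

Yes

With flash point 20.6 °C (≤ 38 °C), the rubber cement falls in Class 3.
With flash point 33.4 °C (≤ 38 °C), the brake cleaner falls in Class 3.
Class 3 net quantity: 12.12 L + (two 4.38 L containers = 8.76 L) = 20.88 L.
20.88 L is within the rail limit of 25 L for Class 3.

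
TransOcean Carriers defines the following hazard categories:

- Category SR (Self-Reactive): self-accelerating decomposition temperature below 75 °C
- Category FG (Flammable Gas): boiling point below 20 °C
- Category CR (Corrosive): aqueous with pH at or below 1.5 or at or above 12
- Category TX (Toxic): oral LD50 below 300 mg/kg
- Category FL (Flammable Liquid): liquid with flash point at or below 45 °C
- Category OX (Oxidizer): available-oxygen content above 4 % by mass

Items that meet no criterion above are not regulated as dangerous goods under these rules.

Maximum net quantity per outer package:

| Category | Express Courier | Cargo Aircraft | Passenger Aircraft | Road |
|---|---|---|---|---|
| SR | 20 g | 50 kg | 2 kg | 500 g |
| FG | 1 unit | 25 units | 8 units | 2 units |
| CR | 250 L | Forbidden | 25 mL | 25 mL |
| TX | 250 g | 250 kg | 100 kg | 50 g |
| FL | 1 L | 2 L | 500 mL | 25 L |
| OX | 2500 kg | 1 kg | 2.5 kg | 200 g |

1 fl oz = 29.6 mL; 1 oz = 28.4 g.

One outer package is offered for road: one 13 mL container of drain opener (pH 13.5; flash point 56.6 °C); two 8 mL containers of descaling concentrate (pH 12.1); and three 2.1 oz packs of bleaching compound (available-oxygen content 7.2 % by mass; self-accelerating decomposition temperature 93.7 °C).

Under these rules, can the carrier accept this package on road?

pH 13.5 meets the Category CR criterion (Corrosive), so the drain opener is Category CR.
Descaling concentrate: pH 12.1 ≥ 12 → Category CR (Corrosive).
Bleaching compound: available-oxygen content 7.2 % by mass > 4 % by mass → Category OX (Oxidizer).
Category CR net quantity: 13 mL + (two 8 mL containers = 16 mL) = 29 mL.
29 mL > 25 mL (road limit, Category CR) — over the limit.
Category OX quantity: three 2.1 oz packs = 178.92 g.
That is within the Category OX road limit of 200 g.

No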